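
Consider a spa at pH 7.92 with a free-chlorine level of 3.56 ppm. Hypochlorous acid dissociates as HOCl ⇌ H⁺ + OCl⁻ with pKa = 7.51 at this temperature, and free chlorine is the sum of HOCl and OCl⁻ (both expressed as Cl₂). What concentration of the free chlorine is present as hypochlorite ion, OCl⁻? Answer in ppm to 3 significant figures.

[OCl⁻]/[HOCl] = 10^(pH − pKa) = 10^(7.92 − 7.51) = 10^0.41 = 2.57.
Fraction as HOCl = 1 / (1 + 2.57) = 0.2801.
OCl⁻ = (1 − 0.2801) × 3.56 ppm = 2.563 ppm.

2.56 ppm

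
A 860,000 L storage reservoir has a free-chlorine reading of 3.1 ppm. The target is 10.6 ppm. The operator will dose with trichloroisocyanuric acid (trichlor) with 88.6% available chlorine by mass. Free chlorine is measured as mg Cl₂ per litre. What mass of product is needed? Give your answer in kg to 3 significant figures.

Chlorine deficit: 10.6 − 3.1 = 7.5 ppm = 7.5 mg/L as Cl₂.
Cl₂ equivalent needed: 7.5 mg/L × 860,000 L = 6,450,000 mg = 6450 g.
Product at 88.6% available chlorine: 6450 / 0.886 = 7280 g.

7.28 kg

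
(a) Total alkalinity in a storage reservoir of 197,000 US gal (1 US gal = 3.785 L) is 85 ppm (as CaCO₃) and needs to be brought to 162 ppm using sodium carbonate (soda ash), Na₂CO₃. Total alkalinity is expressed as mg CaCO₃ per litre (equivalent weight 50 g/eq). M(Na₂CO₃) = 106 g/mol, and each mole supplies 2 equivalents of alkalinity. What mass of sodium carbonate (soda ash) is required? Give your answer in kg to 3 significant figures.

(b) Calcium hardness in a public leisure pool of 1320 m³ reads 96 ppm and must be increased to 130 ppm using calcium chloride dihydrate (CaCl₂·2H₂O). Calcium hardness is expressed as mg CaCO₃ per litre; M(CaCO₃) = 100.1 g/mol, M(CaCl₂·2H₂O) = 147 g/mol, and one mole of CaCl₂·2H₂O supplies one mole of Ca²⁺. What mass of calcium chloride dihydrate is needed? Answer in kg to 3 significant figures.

(a) Volume: 197,000 US gal × 3.785 L/gal = 745,645 L.
(a) Alkalinity to add: (162 − 85) = 77 mg/L as CaCO₃ × 745,645 L = 57,410 g as CaCO₃.
(a) Equivalents: 57,410 g ÷ 50 g/eq = 1148 eq.
(a) Each mole of Na₂CO₃ supplies 2 eq, so 1148 / 2 = 574.1 mol.
(a) Mass: 574.1 mol × 106 g/mol = 60,860 g.

(b) Volume: 1320 m³ = 1,320,000 L.
(b) Hardness to add: (130 − 96) = 34 mg/L as CaCO₃ × 1,320,000 L = 44,880 g as CaCO₃.
(b) Moles of Ca²⁺ (1 mol Ca²⁺ ≡ 1 mol CaCO₃): 44,880 / 100.1 g/mol = 448.4 mol.
(b) Mass of CaCl₂·2H₂O: 448.4 × 147 = 65,910 g.

(a) 60.9 kg; (b) 65.9 kg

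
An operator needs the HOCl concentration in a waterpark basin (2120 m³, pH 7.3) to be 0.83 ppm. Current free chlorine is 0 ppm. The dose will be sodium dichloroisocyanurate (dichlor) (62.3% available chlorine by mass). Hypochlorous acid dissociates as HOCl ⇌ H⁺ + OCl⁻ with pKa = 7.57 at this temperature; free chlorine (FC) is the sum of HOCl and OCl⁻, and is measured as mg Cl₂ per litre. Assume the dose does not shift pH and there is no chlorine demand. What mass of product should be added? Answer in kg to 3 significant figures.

4.34 kg

Volume: 2120 m³ = 2,120,000 L.
[OCl⁻]/[HOCl] = 10^(pH − pKa) = 10^(7.3 − 7.57) = 0.537; fraction as HOCl = 1/(1 + 0.537) = 0.6506.
Free chlorine required for 0.83 ppm HOCl: 0.83 / 0.6506 = 1.276 ppm.
FC to add: 1.276 − 0 = 1.276 mg/L as Cl₂.
Cl₂ equivalent: 1.276 mg/L × 2,120,000 L = 2705 g.
Product at 62.3% available Cl: 2705 / 0.623 = 4341 g.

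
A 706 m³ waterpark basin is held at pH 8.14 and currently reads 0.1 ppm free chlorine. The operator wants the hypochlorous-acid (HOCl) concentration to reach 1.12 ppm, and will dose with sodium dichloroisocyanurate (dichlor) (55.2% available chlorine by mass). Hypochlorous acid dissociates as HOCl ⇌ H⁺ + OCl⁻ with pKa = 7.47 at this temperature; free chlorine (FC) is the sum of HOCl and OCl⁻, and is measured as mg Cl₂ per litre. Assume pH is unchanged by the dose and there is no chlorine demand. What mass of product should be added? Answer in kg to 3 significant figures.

8.00 kg

Volume: 706 m³ = 706,000 L.
[OCl⁻]/[HOCl] = 10^(pH − pKa) = 10^(8.14 − 7.47) = 4.677; fraction as HOCl = 1/(1 + 4.677) = 0.1761.
Free chlorine required for 1.12 ppm HOCl: 1.12 / 0.1761 = 6.359 ppm.
FC to add: 6.359 − 0.1 = 6.259 mg/L as Cl₂.
Cl₂ equivalent: 6.259 mg/L × 706,000 L = 4419 g.
Product at 55.2% available Cl: 4419 / 0.552 = 8005 g.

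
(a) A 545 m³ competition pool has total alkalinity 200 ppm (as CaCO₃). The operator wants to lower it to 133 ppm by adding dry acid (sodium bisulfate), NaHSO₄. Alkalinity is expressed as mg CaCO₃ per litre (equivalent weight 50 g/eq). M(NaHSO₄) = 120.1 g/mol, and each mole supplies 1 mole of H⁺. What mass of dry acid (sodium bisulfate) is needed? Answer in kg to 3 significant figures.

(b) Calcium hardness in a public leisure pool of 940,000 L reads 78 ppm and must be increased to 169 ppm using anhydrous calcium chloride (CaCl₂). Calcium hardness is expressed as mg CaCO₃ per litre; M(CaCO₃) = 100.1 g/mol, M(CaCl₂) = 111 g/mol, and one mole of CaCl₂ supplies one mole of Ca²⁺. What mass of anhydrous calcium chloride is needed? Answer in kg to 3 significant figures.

(a) 87.7 kg; (b) 94.9 kg

(a) Volume: 545 m³ = 545,000 L.
(a) Alkalinity to neutralize: (200 − 133) = 67 mg/L as CaCO₃ × 545,000 L = 36,520 g as CaCO₃.
(a) Equivalents of H⁺ required: 36,520 ÷ 50 g/eq = 730.3 eq = 730.3 mol NaHSO₄.
(a) Mass of NaHSO₄: 730.3 × 120.1 = 87,710 g.

(b) Hardness to add: (169 − 78) = 91 mg/L as CaCO₃ × 940,000 L = 85,540 g as CaCO₃.
(b) Moles of Ca²⁺ (1 mol Ca²⁺ ≡ 1 mol CaCO₃): 85,540 / 100.1 g/mol = 854.5 mol.
(b) Mass of CaCl₂: 854.5 × 111 = 94,850 g.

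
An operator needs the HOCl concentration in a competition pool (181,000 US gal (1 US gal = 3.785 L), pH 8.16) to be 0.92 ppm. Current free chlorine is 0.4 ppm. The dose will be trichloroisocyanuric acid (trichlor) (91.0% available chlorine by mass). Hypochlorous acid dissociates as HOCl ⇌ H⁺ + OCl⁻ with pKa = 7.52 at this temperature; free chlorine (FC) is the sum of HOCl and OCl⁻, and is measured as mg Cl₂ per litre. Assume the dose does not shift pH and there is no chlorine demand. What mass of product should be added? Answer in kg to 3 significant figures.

Volume: 181,000 US gal × 3.785 L/gal = 685,085 L.
[OCl⁻]/[HOCl] = 10^(pH − pKa) = 10^(8.16 − 7.52) = 4.365; fraction as HOCl = 1/(1 + 4.365) = 0.1864.
Free chlorine required for 0.92 ppm HOCl: 0.92 / 0.1864 = 4.936 ppm.
FC to add: 4.936 − 0.4 = 4.536 mg/L as Cl₂.
Cl₂ equivalent: 4.536 mg/L × 685,085 L = 3108 g.
Product at 91.0% available Cl: 3108 / 0.91 = 3415 g.

3.41 kg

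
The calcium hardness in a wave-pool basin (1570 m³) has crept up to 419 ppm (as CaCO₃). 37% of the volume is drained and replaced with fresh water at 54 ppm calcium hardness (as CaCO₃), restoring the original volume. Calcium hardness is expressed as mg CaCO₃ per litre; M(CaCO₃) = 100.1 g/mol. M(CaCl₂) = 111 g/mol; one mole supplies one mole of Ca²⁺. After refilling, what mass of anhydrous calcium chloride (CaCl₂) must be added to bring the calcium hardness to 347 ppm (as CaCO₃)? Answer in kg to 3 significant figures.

110 kg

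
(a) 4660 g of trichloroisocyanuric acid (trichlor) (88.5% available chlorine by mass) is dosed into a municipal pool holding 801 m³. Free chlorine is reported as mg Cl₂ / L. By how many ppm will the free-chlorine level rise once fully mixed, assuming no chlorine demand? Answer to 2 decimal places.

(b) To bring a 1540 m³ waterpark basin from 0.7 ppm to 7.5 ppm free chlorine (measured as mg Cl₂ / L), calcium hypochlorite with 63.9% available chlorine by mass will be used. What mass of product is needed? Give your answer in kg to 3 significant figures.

(a) Volume: 801 m³ = 801,000 L.
(a) Available chlorine delivered: 4660 g × 0.885 = 4124 g as Cl₂.
(a) Concentration rise: 4124 g / 801,000 L = 5.149 mg/L = 5.15 ppm.

(b) Volume: 1540 m³ = 1,540,000 L.
(b) Chlorine deficit: 7.5 − 0.7 = 6.8 ppm = 6.8 mg/L as Cl₂.
(b) Cl₂ equivalent needed: 6.8 mg/L × 1,540,000 L = 10,470,000 mg = 10,470 g.
(b) Product at 63.9% available chlorine: 10,470 / 0.639 = 16,390 g.

(a) 5.15 ppm; (b) 16.4 kg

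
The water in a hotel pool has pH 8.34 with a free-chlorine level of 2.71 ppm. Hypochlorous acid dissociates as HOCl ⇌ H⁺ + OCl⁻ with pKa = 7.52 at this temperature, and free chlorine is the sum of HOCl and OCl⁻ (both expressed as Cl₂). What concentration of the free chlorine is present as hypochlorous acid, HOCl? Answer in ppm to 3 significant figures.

[OCl⁻]/[HOCl] = 10^(pH − pKa) = 10^(8.34 − 7.52) = 10^0.82 = 6.607.
Fraction as HOCl = 1 / (1 + 6.607) = 0.1315.
HOCl = 0.1315 × 2.71 ppm = 0.3563 ppm.

0.356 ppm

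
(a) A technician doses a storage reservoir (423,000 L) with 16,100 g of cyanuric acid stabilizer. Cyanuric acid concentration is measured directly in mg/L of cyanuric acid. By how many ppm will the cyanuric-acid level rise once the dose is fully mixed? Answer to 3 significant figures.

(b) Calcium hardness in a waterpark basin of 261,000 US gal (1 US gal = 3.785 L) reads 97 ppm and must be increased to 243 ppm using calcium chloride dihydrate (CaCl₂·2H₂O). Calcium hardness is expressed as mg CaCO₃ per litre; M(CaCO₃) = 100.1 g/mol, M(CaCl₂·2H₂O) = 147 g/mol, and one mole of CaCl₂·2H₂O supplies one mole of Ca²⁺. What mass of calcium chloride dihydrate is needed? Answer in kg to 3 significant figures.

(a) Rise: 16,100 g / 423,000 L × 1000 = 38.06 mg/L.

(b) Volume: 261,000 US gal × 3.785 L/gal = 987,885 L.
(b) Hardness to add: (243 − 97) = 146 mg/L as CaCO₃ × 987,885 L = 144,200 g as CaCO₃.
(b) Moles of Ca²⁺ (1 mol Ca²⁺ ≡ 1 mol CaCO₃): 144,200 / 100.1 g/mol = 1441 mol.
(b) Mass of CaCl₂·2H₂O: 1441 × 147 = 211,800 g.

(a) 38.1 ppm; (b) 212 kg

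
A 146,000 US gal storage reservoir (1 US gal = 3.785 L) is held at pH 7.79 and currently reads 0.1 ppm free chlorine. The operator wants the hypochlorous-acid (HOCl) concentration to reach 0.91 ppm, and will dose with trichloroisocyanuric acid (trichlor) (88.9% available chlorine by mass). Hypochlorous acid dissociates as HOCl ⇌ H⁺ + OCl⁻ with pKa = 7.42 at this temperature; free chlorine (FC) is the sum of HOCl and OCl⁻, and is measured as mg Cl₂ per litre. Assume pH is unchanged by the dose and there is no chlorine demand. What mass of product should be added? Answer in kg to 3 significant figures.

Volume: 146,000 US gal × 3.785 L/gal = 552,610 L.
[OCl⁻]/[HOCl] = 10^(pH − pKa) = 10^(7.79 − 7.42) = 2.344; fraction as HOCl = 1/(1 + 2.344) = 0.299.
Free chlorine required for 0.91 ppm HOCl: 0.91 / 0.299 = 3.043 ppm.
FC to add: 3.043 − 0.1 = 2.943 mg/L as Cl₂.
Cl₂ equivalent: 2.943 mg/L × 552,610 L = 1626 g.
Product at 88.9% available Cl: 1626 / 0.889 = 1830 g.

1.83 kg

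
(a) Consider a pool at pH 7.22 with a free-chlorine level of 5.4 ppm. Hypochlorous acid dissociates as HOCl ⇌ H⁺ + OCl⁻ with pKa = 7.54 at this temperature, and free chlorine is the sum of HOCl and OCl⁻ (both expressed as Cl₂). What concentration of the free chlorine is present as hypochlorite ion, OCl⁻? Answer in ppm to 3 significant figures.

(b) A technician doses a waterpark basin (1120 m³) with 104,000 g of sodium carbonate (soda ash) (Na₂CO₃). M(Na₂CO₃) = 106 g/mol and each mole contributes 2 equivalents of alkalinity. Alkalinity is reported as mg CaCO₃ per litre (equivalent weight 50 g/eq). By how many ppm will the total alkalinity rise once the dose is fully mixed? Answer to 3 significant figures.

(a) 1.75 ppm; (b) 87.6 ppm

(a) [OCl⁻]/[HOCl] = 10^(pH − pKa) = 10^(7.22 − 7.54) = 10^-0.32 = 0.4786.
(a) Fraction as HOCl = 1 / (1 + 0.4786) = 0.6763.
(a) OCl⁻ = (1 − 0.6763) × 5.4 ppm = 1.748 ppm.

(b) Volume: 1120 m³ = 1,120,000 L.
(b) Moles of Na₂CO₃: 104,000 g ÷ 106 g/mol = 981.1 mol → 1962 eq of alkalinity.
(b) As CaCO₃: 1962 eq × 50 g/eq = 98,110 g.
(b) Rise: 98,110 g / 1,120,000 L × 1000 = 87.6 mg/L.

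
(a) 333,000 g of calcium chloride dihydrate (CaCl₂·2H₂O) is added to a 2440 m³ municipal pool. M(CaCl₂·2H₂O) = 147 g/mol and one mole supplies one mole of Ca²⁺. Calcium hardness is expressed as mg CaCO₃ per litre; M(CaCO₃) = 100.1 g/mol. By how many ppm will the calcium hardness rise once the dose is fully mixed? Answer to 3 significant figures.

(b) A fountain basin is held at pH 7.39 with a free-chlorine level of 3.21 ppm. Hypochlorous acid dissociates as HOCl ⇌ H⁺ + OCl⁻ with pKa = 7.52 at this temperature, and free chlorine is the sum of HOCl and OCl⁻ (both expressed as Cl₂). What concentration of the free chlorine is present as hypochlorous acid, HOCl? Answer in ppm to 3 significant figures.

(a) 92.9 ppm; (b) 1.84 ppm

(a) Volume: 2440 m³ = 2,440,000 L.
(a) Moles of Ca²⁺: 333,000 g ÷ 147 g/mol = 2265 mol.
(a) As CaCO₃: 2265 mol × 100.1 g/mol = 226,800 g.
(a) Rise: 226,800 g / 2,440,000 L × 1000 = 92.93 mg/L.

(b) [OCl⁻]/[HOCl] = 10^(pH − pKa) = 10^(7.39 − 7.52) = 10^-0.13 = 0.7413.
(b) Fraction as HOCl = 1 / (1 + 0.7413) = 0.5743.
(b) HOCl = 0.5743 × 3.21 ppm = 1.843 ppm.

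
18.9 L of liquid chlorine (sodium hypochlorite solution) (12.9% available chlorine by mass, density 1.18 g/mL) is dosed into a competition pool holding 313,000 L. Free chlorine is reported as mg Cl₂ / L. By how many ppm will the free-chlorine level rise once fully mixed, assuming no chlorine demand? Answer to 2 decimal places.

9.19 ppm

Mass of solution: 18.9 L × 1000 mL/L × 1.18 g/mL = 22,300 g.
Available chlorine delivered: 22,300 g × 0.129 = 2877 g as Cl₂.
Concentration rise: 2877 g / 313,000 L = 9.192 mg/L = 9.19 ppm.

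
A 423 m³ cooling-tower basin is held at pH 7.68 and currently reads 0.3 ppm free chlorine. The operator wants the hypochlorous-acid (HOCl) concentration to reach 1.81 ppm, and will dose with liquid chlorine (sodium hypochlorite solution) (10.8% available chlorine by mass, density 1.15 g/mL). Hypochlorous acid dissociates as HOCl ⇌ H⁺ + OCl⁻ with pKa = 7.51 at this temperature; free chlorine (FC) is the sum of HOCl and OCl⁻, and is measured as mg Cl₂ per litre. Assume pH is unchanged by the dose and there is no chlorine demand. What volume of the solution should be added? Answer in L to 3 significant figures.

Volume: 423 m³ = 423,000 L.
[OCl⁻]/[HOCl] = 10^(pH − pKa) = 10^(7.68 − 7.51) = 1.479; fraction as HOCl = 1/(1 + 1.479) = 0.4034.
Free chlorine required for 1.81 ppm HOCl: 1.81 / 0.4034 = 4.487 ppm.
FC to add: 4.487 − 0.3 = 4.187 mg/L as Cl₂.
Cl₂ equivalent: 4.187 mg/L × 423,000 L = 1771 g.
Product at 10.8% available Cl: 1771 / 0.108 = 16,400 g.
Volume: 16,400 g ÷ 1.15 g/mL = 14,260 mL.

14.3 L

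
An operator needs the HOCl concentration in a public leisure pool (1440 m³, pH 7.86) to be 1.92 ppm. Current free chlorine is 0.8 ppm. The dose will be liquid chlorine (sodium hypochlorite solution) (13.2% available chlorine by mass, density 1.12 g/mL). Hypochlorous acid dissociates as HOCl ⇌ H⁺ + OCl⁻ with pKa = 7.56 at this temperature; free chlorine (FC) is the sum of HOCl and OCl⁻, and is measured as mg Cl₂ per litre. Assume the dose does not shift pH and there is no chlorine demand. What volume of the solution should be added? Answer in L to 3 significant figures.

Volume: 1440 m³ = 1,440,000 L.
[OCl⁻]/[HOCl] = 10^(pH − pKa) = 10^(7.86 − 7.56) = 1.995; fraction as HOCl = 1/(1 + 1.995) = 0.3339.
Free chlorine required for 1.92 ppm HOCl: 1.92 / 0.3339 = 5.751 ppm.
FC to add: 5.751 − 0.8 = 4.951 mg/L as Cl₂.
Cl₂ equivalent: 4.951 mg/L × 1,440,000 L = 7129 g.
Product at 13.2% available Cl: 7129 / 0.132 = 54,010 g.
Volume: 54,010 g ÷ 1.12 g/mL = 48,220 mL.

48.2 L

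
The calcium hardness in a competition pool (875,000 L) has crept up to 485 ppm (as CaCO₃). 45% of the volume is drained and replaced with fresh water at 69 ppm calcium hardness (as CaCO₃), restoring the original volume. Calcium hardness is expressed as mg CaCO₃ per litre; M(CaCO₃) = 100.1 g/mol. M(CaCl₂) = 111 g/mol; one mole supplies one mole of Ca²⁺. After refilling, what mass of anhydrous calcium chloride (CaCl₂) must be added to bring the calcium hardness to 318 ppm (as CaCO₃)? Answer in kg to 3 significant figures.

19.6 kg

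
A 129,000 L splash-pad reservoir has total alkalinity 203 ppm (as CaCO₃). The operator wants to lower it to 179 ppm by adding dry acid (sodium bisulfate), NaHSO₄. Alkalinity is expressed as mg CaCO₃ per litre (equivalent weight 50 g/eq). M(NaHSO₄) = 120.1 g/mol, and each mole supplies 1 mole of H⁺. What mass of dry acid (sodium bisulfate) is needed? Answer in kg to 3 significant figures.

Alkalinity to neutralize: (203 − 179) = 24 mg/L as CaCO₃ × 129,000 L = 3096 g as CaCO₃.
Equivalents of H⁺ required: 3096 ÷ 50 g/eq = 61.92 eq = 61.92 mol NaHSO₄.
Mass of NaHSO₄: 61.92 × 120.1 = 7437 g.

7.44 kg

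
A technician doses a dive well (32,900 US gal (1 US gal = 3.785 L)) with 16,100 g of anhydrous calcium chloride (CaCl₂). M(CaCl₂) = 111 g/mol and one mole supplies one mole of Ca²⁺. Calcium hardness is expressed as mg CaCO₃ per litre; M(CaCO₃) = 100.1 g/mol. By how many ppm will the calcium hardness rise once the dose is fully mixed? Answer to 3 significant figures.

Volume: 32,900 US gal × 3.785 L/gal = 124,526 L.
Moles of Ca²⁺: 16,100 g ÷ 111 g/mol = 145 mol.
As CaCO₃: 145 mol × 100.1 g/mol = 14,520 g.
Rise: 14,520 g / 124,526 L × 1000 = 116.6 mg/L.

117 ppm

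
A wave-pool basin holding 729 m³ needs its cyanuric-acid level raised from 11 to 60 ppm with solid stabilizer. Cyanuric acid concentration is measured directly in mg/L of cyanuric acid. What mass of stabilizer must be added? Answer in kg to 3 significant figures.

Volume: 729 m³ = 729,000 L.
CYA to add: (60 − 11) = 49 mg/L × 729,000 L = 35,720 g cyanuric acid.

35.7 kg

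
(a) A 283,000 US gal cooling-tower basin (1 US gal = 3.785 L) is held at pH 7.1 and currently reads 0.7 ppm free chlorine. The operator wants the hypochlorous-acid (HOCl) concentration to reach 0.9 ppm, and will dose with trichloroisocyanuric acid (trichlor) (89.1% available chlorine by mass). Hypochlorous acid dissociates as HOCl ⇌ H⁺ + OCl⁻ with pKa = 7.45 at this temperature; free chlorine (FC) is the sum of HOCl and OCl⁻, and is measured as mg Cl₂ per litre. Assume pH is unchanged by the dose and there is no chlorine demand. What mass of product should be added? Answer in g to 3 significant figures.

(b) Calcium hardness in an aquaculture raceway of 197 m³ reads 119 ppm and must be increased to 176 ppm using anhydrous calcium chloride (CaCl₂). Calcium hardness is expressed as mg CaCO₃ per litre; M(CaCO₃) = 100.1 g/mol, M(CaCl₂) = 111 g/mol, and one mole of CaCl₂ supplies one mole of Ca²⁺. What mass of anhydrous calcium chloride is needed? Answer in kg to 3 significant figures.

(a) 724 g; (b) 12.5 kg

(a) Volume: 283,000 US gal × 3.785 L/gal = 1,071,155 L.
(a) [OCl⁻]/[HOCl] = 10^(pH − pKa) = 10^(7.1 − 7.45) = 0.4467; fraction as HOCl = 1/(1 + 0.4467) = 0.6912.
(a) Free chlorine required for 0.9 ppm HOCl: 0.9 / 0.6912 = 1.302 ppm.
(a) FC to add: 1.302 − 0.7 = 0.602 mg/L as Cl₂.
(a) Cl₂ equivalent: 0.602 mg/L × 1,071,155 L = 644.9 g.
(a) Product at 89.1% available Cl: 644.9 / 0.891 = 723.7 g.

(b) Volume: 197 m³ = 197,000 L.
(b) Hardness to add: (176 − 119) = 57 mg/L as CaCO₃ × 197,000 L = 11,230 g as CaCO₃.
(b) Moles of Ca²⁺ (1 mol Ca²⁺ ≡ 1 mol CaCO₃): 11,230 / 100.1 g/mol = 112.2 mol.
(b) Mass of CaCl₂: 112.2 × 111 = 12,450 g.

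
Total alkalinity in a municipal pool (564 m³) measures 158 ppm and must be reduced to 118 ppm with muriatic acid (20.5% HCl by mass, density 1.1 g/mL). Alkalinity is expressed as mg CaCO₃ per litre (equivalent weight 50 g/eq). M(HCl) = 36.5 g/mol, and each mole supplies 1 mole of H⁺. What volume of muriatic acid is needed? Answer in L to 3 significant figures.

Volume: 564 m³ = 564,000 L.
Alkalinity to neutralize: (158 − 118) = 40 mg/L as CaCO₃ × 564,000 L = 22,560 g as CaCO₃.
Equivalents of H⁺ required: 22,560 ÷ 50 g/eq = 451.2 eq = 451.2 mol HCl.
Mass of HCl: 451.2 × 36.5 = 16,470 g.
Mass of 20.5% solution: 16,470 / 0.205 = 80,340 g.
Volume: 80,340 g ÷ 1.1 g/mL = 73,030 mL.

73.0 L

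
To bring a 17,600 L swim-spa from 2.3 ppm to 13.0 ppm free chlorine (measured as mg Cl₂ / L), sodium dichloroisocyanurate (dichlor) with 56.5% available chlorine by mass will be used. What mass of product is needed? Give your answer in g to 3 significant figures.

Chlorine deficit: 13.0 − 2.3 = 10.7 ppm = 10.7 mg/L as Cl₂.
Cl₂ equivalent needed: 10.7 mg/L × 17,600 L = 188,300 mg = 188.3 g.
Product at 56.5% available chlorine: 188.3 / 0.565 = 333.3 g.

333 g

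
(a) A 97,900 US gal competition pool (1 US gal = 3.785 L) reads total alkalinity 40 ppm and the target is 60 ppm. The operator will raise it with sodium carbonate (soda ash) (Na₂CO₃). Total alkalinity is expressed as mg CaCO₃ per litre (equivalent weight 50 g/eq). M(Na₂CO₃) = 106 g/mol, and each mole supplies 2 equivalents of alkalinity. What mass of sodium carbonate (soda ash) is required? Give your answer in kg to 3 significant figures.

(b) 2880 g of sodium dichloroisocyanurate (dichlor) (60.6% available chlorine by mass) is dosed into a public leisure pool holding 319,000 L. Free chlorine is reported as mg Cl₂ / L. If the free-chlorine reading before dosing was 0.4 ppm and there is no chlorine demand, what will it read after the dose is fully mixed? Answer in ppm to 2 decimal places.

(a) 7.86 kg; (b) 5.87 ppm

(a) Volume: 97,900 US gal × 3.785 L/gal = 370,552 L.
(a) Alkalinity to add: (60 − 40) = 20 mg/L as CaCO₃ × 370,552 L = 7411 g as CaCO₃.
(a) Equivalents: 7411 g ÷ 50 g/eq = 148.2 eq.
(a) Each mole of Na₂CO₃ supplies 2 eq, so 148.2 / 2 = 74.11 mol.
(a) Mass: 74.11 mol × 106 g/mol = 7856 g.

(b) Available chlorine delivered: 2880 g × 0.606 = 1745 g as Cl₂.
(b) Concentration rise: 1745 g / 319,000 L = 5.471 mg/L = 5.47 ppm.
(b) Final FC: 0.4 + 5.47 = 5.87 ppm.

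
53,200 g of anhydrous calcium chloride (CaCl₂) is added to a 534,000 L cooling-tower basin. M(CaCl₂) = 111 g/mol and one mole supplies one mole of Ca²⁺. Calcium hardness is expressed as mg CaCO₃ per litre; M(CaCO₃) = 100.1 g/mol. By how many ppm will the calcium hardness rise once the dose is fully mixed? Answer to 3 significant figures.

89.8 ppm

Moles of Ca²⁺: 53,200 g ÷ 111 g/mol = 479.3 mol.
As CaCO₃: 479.3 mol × 100.1 g/mol = 47,980 g.
Rise: 47,980 g / 534,000 L × 1000 = 89.84 mg/L.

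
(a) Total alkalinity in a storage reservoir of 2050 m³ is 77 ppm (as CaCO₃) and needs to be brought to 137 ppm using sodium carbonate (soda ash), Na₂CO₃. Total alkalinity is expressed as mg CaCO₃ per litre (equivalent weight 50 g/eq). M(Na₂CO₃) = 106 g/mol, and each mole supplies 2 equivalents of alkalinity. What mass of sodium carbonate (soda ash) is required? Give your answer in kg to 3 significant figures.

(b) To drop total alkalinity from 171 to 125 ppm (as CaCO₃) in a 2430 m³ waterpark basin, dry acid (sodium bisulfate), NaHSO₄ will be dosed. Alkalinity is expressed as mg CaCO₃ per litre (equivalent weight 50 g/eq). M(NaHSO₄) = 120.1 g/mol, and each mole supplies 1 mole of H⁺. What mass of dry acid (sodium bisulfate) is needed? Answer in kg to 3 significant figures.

(a) 130 kg; (b) 268 kg

(a) Volume: 2050 m³ = 2,050,000 L.
(a) Alkalinity to add: (137 − 77) = 60 mg/L as CaCO₃ × 2,050,000 L = 123,000 g as CaCO₃.
(a) Equivalents: 123,000 g ÷ 50 g/eq = 2460 eq.
(a) Each mole of Na₂CO₃ supplies 2 eq, so 2460 / 2 = 1230 mol.
(a) Mass: 1230 mol × 106 g/mol = 130,400 g.

(b) Volume: 2430 m³ = 2,430,000 L.
(b) Alkalinity to neutralize: (171 − 125) = 46 mg/L as CaCO₃ × 2,430,000 L = 111,800 g as CaCO₃.
(b) Equivalents of H⁺ required: 111,800 ÷ 50 g/eq = 2236 eq = 2236 mol NaHSO₄.
(b) Mass of NaHSO₄: 2236 × 120.1 = 268,500 g.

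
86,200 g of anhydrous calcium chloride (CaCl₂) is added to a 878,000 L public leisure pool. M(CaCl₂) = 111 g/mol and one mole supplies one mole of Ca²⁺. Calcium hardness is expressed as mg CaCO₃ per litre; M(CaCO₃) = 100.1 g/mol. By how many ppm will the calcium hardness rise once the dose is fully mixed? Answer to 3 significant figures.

Moles of Ca²⁺: 86,200 g ÷ 111 g/mol = 776.6 mol.
As CaCO₃: 776.6 mol × 100.1 g/mol = 77,740 g.
Rise: 77,740 g / 878,000 L × 1000 = 88.54 mg/L.

88.5 ppm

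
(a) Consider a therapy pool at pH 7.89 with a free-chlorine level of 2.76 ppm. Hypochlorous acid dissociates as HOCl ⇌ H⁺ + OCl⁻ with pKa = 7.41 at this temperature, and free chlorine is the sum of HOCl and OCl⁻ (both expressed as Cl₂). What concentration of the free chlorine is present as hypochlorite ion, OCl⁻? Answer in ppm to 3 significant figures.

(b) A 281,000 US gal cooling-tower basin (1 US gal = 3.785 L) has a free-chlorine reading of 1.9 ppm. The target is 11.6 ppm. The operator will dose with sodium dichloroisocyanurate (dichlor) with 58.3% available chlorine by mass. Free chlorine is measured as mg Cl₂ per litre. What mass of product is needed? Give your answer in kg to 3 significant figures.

(a) [OCl⁻]/[HOCl] = 10^(pH − pKa) = 10^(7.89 − 7.41) = 10^0.48 = 3.02.
(a) Fraction as HOCl = 1 / (1 + 3.02) = 0.2488.
(a) OCl⁻ = (1 − 0.2488) × 2.76 ppm = 2.073 ppm.

(b) Volume: 281,000 US gal × 3.785 L/gal = 1,063,585 L.
(b) Chlorine deficit: 11.6 − 1.9 = 9.7 ppm = 9.7 mg/L as Cl₂.
(b) Cl₂ equivalent needed: 9.7 mg/L × 1,063,585 L = 10,320,000 mg = 10,320 g.
(b) Product at 58.3% available chlorine: 10,320 / 0.583 = 17,700 g.

(a) 2.07 ppm; (b) 17.7 kg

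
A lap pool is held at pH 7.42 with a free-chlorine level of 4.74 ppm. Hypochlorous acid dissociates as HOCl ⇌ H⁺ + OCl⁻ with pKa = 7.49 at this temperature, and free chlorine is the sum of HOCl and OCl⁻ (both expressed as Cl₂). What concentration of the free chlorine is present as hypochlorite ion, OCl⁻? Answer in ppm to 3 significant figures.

2.18 ppm

[OCl⁻]/[HOCl] = 10^(pH − pKa) = 10^(7.42 − 7.49) = 10^-0.07 = 0.8511.
Fraction as HOCl = 1 / (1 + 0.8511) = 0.5402.
OCl⁻ = (1 − 0.5402) × 4.74 ppm = 2.179 ppm.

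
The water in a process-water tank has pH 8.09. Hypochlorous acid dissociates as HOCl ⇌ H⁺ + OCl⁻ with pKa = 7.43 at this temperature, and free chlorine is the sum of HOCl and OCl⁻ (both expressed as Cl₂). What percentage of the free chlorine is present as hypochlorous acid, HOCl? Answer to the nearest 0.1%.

[OCl⁻]/[HOCl] = 10^(pH − pKa) = 10^(8.09 − 7.43) = 10^0.66 = 4.571.
Fraction as HOCl = 1 / (1 + 4.571) = 0.1795.

18.0%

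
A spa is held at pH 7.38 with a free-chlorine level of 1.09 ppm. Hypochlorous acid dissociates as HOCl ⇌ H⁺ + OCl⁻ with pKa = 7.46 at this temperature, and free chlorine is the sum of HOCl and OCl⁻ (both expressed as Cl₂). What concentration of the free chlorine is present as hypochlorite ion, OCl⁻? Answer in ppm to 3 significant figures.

0.495 ppm

[OCl⁻]/[HOCl] = 10^(pH − pKa) = 10^(7.38 − 7.46) = 10^-0.08 = 0.8318.
Fraction as HOCl = 1 / (1 + 0.8318) = 0.5459.
OCl⁻ = (1 − 0.5459) × 1.09 ppm = 0.4949 ppm.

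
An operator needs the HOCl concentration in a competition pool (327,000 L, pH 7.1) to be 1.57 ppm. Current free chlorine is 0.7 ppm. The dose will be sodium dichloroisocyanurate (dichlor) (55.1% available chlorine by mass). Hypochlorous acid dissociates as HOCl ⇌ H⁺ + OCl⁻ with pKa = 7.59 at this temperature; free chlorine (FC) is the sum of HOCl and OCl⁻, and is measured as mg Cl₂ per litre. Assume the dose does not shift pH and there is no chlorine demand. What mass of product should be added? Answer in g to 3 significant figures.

[OCl⁻]/[HOCl] = 10^(pH − pKa) = 10^(7.1 − 7.59) = 0.3236; fraction as HOCl = 1/(1 + 0.3236) = 0.7555.
Free chlorine required for 1.57 ppm HOCl: 1.57 / 0.7555 = 2.078 ppm.
FC to add: 2.078 − 0.7 = 1.378 mg/L as Cl₂.
Cl₂ equivalent: 1.378 mg/L × 327,000 L = 450.6 g.
Product at 55.1% available Cl: 450.6 / 0.551 = 817.8 g.

818 g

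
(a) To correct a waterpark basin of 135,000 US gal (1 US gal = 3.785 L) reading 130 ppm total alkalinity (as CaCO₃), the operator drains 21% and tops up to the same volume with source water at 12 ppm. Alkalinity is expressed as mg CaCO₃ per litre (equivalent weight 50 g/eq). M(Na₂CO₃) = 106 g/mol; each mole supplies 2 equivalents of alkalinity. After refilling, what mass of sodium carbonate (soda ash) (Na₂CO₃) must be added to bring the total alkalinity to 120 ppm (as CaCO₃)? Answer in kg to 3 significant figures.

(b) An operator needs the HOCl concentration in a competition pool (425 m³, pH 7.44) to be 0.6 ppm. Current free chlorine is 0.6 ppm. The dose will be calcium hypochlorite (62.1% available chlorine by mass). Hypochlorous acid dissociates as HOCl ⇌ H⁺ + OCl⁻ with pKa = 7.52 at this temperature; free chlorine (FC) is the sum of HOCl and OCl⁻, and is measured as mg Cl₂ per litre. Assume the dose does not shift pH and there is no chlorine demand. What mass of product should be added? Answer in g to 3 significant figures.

(a) Volume: 135,000 US gal × 3.785 L/gal = 510,975 L.
(a) After draining 21% and refilling: 130 × 0.79 + 12 × 0.21 = 105.22 ppm.
(a) Deficit to target: 120 − 105.22 = 14.78 mg/L.
(a) As CaCO₃: 14.78 mg/L × 510,975 L = 7552 g; ÷ 50 g/eq ÷ 2 = 75.52 mol Na₂CO₃.
(a) Mass: 75.52 × 106 = 8005 g.

(b) Volume: 425 m³ = 425,000 L.
(b) [OCl⁻]/[HOCl] = 10^(pH − pKa) = 10^(7.44 − 7.52) = 0.8318; fraction as HOCl = 1/(1 + 0.8318) = 0.5459.
(b) Free chlorine required for 0.6 ppm HOCl: 0.6 / 0.5459 = 1.099 ppm.
(b) FC to add: 1.099 − 0.6 = 0.4991 mg/L as Cl₂.
(b) Cl₂ equivalent: 0.4991 mg/L × 425,000 L = 212.1 g.
(b) Product at 62.1% available Cl: 212.1 / 0.621 = 341.5 g.

(a) 8.01 kg; (b) 342 g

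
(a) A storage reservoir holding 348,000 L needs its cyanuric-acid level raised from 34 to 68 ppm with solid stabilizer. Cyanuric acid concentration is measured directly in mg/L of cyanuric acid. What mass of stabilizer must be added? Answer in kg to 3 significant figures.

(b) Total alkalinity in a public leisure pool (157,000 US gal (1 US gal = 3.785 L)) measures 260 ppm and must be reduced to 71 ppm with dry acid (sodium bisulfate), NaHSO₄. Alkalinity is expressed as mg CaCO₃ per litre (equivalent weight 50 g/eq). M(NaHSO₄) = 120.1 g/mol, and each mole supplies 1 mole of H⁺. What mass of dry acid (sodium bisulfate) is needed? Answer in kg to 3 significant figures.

(a) 11.8 kg; (b) 270 kg

(a) CYA to add: (68 − 34) = 34 mg/L × 348,000 L = 11,830 g cyanuric acid.

(b) Volume: 157,000 US gal × 3.785 L/gal = 594,245 L.
(b) Alkalinity to neutralize: (260 − 71) = 189 mg/L as CaCO₃ × 594,245 L = 112,300 g as CaCO₃.
(b) Equivalents of H⁺ required: 112,300 ÷ 50 g/eq = 2246 eq = 2246 mol NaHSO₄.
(b) Mass of NaHSO₄: 2246 × 120.1 = 269,800 g.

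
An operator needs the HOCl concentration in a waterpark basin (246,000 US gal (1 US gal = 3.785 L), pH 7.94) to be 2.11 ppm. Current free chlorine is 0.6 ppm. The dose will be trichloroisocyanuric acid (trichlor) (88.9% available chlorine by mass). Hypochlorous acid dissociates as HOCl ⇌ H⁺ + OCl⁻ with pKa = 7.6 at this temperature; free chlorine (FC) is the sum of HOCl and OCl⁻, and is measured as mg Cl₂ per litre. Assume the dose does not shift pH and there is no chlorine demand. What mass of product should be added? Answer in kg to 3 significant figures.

Volume: 246,000 US gal × 3.785 L/gal = 931,110 L.
[OCl⁻]/[HOCl] = 10^(pH − pKa) = 10^(7.94 − 7.6) = 2.188; fraction as HOCl = 1/(1 + 2.188) = 0.3137.
Free chlorine required for 2.11 ppm HOCl: 2.11 / 0.3137 = 6.726 ppm.
FC to add: 6.726 − 0.6 = 6.126 mg/L as Cl₂.
Cl₂ equivalent: 6.126 mg/L × 931,110 L = 5704 g.
Product at 88.9% available Cl: 5704 / 0.889 = 6416 g.

6.42 kg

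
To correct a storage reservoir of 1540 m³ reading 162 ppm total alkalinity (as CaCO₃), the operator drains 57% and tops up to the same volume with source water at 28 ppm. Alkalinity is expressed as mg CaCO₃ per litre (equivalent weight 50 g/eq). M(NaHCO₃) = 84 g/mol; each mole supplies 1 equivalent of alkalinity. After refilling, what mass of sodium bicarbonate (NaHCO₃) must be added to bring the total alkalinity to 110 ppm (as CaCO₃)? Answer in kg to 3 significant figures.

63.1 kg

Volume: 1540 m³ = 1,540,000 L.
After draining 57% and refilling: 162 × 0.43 + 28 × 0.57 = 85.62 ppm.
Deficit to target: 110 − 85.62 = 24.38 mg/L.
As CaCO₃: 24.38 mg/L × 1,540,000 L = 37,550 g; ÷ 50 g/eq ÷ 1 = 750.9 mol NaHCO₃.
Mass: 750.9 × 84 = 63,080 g.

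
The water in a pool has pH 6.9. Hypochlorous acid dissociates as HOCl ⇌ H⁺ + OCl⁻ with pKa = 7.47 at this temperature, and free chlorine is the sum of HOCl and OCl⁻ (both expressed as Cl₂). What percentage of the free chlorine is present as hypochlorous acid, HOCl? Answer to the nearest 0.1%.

78.8%

[OCl⁻]/[HOCl] = 10^(pH − pKa) = 10^(6.9 − 7.47) = 10^-0.57 = 0.2692.
Fraction as HOCl = 1 / (1 + 0.2692) = 0.7879.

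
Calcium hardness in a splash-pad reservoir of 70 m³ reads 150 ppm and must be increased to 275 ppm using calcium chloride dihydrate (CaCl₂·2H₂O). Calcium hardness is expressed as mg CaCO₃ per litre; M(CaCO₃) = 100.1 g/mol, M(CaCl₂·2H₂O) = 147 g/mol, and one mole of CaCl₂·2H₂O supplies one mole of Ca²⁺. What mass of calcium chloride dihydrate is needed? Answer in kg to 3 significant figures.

12.8 kg

Volume: 70 m³ = 70,000 L.
Hardness to add: (275 − 150) = 125 mg/L as CaCO₃ × 70,000 L = 8750 g as CaCO₃.
Moles of Ca²⁺ (1 mol Ca²⁺ ≡ 1 mol CaCO₃): 8750 / 100.1 g/mol = 87.41 mol.
Mass of CaCl₂·2H₂O: 87.41 × 147 = 12,850 g.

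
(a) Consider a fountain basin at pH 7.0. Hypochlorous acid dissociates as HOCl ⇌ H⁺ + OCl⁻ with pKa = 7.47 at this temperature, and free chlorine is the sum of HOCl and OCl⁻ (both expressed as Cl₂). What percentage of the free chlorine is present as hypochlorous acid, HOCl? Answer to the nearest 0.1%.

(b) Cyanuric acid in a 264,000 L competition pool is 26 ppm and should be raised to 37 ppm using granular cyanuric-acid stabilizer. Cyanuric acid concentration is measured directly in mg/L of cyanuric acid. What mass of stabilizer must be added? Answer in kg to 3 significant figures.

(a) 74.7%; (b) 2.90 kg

(a) [OCl⁻]/[HOCl] = 10^(pH − pKa) = 10^(7.0 − 7.47) = 10^-0.47 = 0.3388.
(a) Fraction as HOCl = 1 / (1 + 0.3388) = 0.7469.

(b) CYA to add: (37 − 26) = 11 mg/L × 264,000 L = 2904 g cyanuric acid.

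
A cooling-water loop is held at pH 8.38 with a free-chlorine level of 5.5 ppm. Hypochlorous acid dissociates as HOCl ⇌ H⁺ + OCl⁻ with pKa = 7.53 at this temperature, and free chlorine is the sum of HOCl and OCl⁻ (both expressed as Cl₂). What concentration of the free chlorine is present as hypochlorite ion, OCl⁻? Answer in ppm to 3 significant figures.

[OCl⁻]/[HOCl] = 10^(pH − pKa) = 10^(8.38 − 7.53) = 10^0.85 = 7.079.
Fraction as HOCl = 1 / (1 + 7.079) = 0.1238.
OCl⁻ = (1 − 0.1238) × 5.5 ppm = 4.819 ppm.

4.82 ppm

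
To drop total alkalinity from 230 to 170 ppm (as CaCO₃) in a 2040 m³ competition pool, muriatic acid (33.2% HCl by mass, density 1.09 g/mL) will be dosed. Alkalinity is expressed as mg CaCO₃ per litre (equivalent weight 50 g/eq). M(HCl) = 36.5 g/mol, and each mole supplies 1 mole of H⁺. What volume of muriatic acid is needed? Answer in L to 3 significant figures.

Volume: 2040 m³ = 2,040,000 L.
Alkalinity to neutralize: (230 − 170) = 60 mg/L as CaCO₃ × 2,040,000 L = 122,400 g as CaCO₃.
Equivalents of H⁺ required: 122,400 ÷ 50 g/eq = 2448 eq = 2448 mol HCl.
Mass of HCl: 2448 × 36.5 = 89,350 g.
Mass of 33.2% solution: 89,350 / 0.332 = 269,100 g.
Volume: 269,100 g ÷ 1.09 g/mL = 246,900 mL.

247 L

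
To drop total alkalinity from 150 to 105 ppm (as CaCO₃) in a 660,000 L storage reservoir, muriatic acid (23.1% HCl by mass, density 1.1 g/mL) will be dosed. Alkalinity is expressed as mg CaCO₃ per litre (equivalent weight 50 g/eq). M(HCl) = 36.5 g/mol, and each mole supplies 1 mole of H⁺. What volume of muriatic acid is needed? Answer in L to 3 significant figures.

85.3 L

Alkalinity to neutralize: (150 − 105) = 45 mg/L as CaCO₃ × 660,000 L = 29,700 g as CaCO₃.
Equivalents of H⁺ required: 29,700 ÷ 50 g/eq = 594 eq = 594 mol HCl.
Mass of HCl: 594 × 36.5 = 21,680 g.
Mass of 23.1% solution: 21,680 / 0.231 = 93,860 g.
Volume: 93,860 g ÷ 1.1 g/mL = 85,320 mL.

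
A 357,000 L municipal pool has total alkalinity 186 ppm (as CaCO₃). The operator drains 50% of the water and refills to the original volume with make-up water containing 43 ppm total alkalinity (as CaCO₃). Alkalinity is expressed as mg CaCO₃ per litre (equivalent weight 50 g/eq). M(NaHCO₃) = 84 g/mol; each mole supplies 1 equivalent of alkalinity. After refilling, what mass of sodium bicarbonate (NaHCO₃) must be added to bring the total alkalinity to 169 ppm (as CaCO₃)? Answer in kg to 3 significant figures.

After draining 50% and refilling: 186 × 0.50 + 43 × 0.50 = 114.5 ppm.
Deficit to target: 169 − 114.5 = 54.5 mg/L.
As CaCO₃: 54.5 mg/L × 357,000 L = 19,460 g; ÷ 50 g/eq ÷ 1 = 389.1 mol NaHCO₃.
Mass: 389.1 × 84 = 32,690 g.

32.7 kg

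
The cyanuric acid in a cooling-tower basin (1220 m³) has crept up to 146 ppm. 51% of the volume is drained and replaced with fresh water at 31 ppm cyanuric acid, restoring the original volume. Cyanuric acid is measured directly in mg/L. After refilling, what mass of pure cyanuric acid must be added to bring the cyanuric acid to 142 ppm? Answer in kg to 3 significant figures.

66.7 kg

Volume: 1220 m³ = 1,220,000 L.
After draining 51% and refilling: 146 × 0.49 + 31 × 0.51 = 87.35 ppm.
Deficit to target: 142 − 87.35 = 54.65 mg/L.
Mass: 54.65 mg/L × 1,220,000 L = 66,670 g cyanuric acid.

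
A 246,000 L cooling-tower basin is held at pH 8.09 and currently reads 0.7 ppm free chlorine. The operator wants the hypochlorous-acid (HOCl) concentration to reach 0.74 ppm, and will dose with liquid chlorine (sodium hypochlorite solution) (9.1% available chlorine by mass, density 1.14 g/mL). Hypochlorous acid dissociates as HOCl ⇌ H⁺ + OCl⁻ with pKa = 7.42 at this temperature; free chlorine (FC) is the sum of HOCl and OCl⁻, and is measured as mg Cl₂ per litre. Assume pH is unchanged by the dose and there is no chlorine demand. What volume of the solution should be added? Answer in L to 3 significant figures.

[OCl⁻]/[HOCl] = 10^(pH − pKa) = 10^(8.09 − 7.42) = 4.677; fraction as HOCl = 1/(1 + 4.677) = 0.1761.
Free chlorine required for 0.74 ppm HOCl: 0.74 / 0.1761 = 4.201 ppm.
FC to add: 4.201 − 0.7 = 3.501 mg/L as Cl₂.
Cl₂ equivalent: 3.501 mg/L × 246,000 L = 861.3 g.
Product at 9.1% available Cl: 861.3 / 0.091 = 9465 g.
Volume: 9465 g ÷ 1.14 g/mL = 8303 mL.

8.30 L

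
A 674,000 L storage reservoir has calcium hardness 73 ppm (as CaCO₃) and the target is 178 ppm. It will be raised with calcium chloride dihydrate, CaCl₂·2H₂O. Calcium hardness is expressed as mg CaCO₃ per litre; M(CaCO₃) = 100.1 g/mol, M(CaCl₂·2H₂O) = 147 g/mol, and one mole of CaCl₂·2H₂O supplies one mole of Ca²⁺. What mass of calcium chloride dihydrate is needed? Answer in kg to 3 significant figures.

104 kg

Hardness to add: (178 − 73) = 105 mg/L as CaCO₃ × 674,000 L = 70,770 g as CaCO₃.
Moles of Ca²⁺ (1 mol Ca²⁺ ≡ 1 mol CaCO₃): 70,770 / 100.1 g/mol = 707 mol.
Mass of CaCl₂·2H₂O: 707 × 147 = 103,900 g.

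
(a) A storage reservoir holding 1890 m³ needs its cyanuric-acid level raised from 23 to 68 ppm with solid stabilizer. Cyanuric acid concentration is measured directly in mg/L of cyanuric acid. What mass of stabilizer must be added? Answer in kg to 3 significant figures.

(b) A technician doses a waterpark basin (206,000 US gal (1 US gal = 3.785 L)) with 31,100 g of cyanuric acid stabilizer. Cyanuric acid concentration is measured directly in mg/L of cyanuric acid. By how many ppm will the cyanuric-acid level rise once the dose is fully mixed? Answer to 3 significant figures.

(a) 85.0 kg; (b) 39.9 ppm

(a) Volume: 1890 m³ = 1,890,000 L.
(a) CYA to add: (68 − 23) = 45 mg/L × 1,890,000 L = 85,050 g cyanuric acid.

(b) Volume: 206,000 US gal × 3.785 L/gal = 779,710 L.
(b) Rise: 31,100 g / 779,710 L × 1000 = 39.89 mg/L.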